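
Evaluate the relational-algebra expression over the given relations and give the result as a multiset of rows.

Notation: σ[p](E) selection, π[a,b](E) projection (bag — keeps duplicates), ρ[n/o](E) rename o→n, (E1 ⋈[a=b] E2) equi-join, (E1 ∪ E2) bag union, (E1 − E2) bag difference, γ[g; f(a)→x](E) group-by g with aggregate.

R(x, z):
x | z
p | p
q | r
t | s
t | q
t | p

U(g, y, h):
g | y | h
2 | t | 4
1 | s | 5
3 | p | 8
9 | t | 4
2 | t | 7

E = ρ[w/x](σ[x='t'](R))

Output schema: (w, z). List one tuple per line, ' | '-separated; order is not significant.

Per-node cardinality:
  R → 5
  σ[x='t'](R) → 3
  ρ[w/x](σ[x='t'](R)) → 3

== RESULT ==
w | z
t | p
t | q
t | s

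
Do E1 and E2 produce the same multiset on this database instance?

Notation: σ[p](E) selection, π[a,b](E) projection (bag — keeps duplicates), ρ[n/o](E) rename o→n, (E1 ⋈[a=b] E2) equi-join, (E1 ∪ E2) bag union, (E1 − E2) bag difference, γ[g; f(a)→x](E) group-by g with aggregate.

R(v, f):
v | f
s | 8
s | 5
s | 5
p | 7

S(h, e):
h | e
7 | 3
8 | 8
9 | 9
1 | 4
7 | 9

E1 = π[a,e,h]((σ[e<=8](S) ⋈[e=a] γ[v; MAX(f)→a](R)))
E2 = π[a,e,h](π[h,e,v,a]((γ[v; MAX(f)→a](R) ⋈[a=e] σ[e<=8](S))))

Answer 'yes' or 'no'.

E1 stepwise |·|:
  S → 5
  σ[e<=8](S) → 3
  R → 4
  γ[v; MAX(f)→a](R) → 2
  (σ[e<=8](S) ⋈[e=a] γ[v; MAX(f)→a](R)) → 1
  π[a,e,h]((σ[e<=8](S) ⋈[e=a] γ[v; MAX(f)→a](R))) → 1
E2 stepwise |·|:
  R → 4
  γ[v; MAX(f)→a](R) → 2
  S → 5
  σ[e<=8](S) → 3
  (γ[v; MAX(f)→a](R) ⋈[a=e] σ[e<=8](S)) → 1
  π[h,e,v,a]((γ[v; MAX(f)→a](R) ⋈[a=e] σ[e<=8](S))) → 1
  π[a,e,h](π[h,e,v,a]((γ[v; MAX(f)→a](R) ⋈[a=e] σ[e<=8](S)))) → 1

E1 and E2 produce the same multiset:
a | e | h
8 | 8 | 8

yes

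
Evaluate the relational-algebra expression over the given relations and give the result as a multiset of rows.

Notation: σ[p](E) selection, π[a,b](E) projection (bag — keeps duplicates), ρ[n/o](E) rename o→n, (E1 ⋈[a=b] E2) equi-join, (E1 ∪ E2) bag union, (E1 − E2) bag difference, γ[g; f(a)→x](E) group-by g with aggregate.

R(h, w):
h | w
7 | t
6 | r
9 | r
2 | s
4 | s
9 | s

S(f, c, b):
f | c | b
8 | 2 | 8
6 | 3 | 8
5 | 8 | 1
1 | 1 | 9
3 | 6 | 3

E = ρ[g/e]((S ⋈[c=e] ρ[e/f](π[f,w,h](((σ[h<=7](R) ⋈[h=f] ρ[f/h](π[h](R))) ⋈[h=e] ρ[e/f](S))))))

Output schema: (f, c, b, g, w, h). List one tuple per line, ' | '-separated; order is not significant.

Subexpression sizes:
  S → 5
  R → 6
  σ[h<=7](R) → 4
  R → 6
  π[h](R) → 6
  ρ[f/h](π[h](R)) → 6
  (σ[h<=7](R) ⋈[h=f] ρ[f/h](π[h](R))) → 4
  S → 5
  ρ[e/f](S) → 5
  ((σ[h<=7](R) ⋈[h=f] ρ[f/h](π[h](R))) ⋈[h=e] ρ[e/f](S)) → 1
  π[f,w,h](((σ[h<=7](R) ⋈[h=f] ρ[f/h](π[h](R))) ⋈[h=e] ρ[e/f](S))) → 1
  ρ[e/f](π[f,w,h](((σ[h<=7](R) ⋈[h=f] ρ[f/h](π[h](R))) ⋈[h=e] ρ[e/f](S)))) → 1
  (S ⋈[c=e] ρ[e/f](π[f,w,h](((σ[h<=7](R) ⋈[h=f] ρ[f/h](π[h](R))) ⋈[h=e] ρ[e/f](S))))) → 1
  ρ[g/e]((S ⋈[c=e] ρ[e/f](π[f,w,h](((σ[h<=7](R) ⋈[h=f] ρ[f/h](π[h](R))) ⋈[h=e] ρ[e/f](S)))))) → 1

== RESULT ==
f | c | b | g | w | h
3 | 6 | 3 | 6 | r | 6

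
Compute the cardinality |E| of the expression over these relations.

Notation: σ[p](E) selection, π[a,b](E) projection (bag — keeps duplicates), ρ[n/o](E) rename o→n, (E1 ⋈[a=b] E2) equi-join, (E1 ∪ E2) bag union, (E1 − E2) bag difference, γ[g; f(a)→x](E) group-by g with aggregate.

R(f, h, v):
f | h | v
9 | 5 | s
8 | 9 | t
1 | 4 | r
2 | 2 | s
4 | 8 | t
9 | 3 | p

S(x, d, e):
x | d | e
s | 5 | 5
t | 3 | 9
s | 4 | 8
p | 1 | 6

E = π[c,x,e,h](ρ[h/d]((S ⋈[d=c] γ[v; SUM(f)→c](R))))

Row counts bottom-up:
  S → 4
  R → 6
  γ[v; SUM(f)→c](R) → 4
  (S ⋈[d=c] γ[v; SUM(f)→c](R)) → 1
  ρ[h/d]((S ⋈[d=c] γ[v; SUM(f)→c](R))) → 1
  π[c,x,e,h](ρ[h/d]((S ⋈[d=c] γ[v; SUM(f)→c](R)))) → 1

|E| = 1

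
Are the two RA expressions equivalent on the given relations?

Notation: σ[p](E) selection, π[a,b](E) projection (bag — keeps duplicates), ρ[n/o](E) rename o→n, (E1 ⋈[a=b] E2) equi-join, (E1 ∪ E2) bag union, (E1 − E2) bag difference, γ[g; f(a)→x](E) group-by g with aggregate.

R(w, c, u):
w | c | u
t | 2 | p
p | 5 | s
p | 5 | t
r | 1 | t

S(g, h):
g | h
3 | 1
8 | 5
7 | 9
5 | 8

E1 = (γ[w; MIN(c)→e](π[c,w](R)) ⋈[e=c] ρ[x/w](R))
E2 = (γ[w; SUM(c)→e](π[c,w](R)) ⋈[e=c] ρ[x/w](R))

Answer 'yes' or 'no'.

E1 row counts bottom-up:
  R → 4
  π[c,w](R) → 4
  γ[w; MIN(c)→e](π[c,w](R)) → 3
  R → 4
  ρ[x/w](R) → 4
  (γ[w; MIN(c)→e](π[c,w](R)) ⋈[e=c] ρ[x/w](R)) → 4
E2 row counts bottom-up:
  R → 4
  π[c,w](R) → 4
  γ[w; SUM(c)→e](π[c,w](R)) → 3
  R → 4
  ρ[x/w](R) → 4
  (γ[w; SUM(c)→e](π[c,w](R)) ⋈[e=c] ρ[x/w](R)) → 2

E1 result:
w | e | x | c | u
p | 5 | p | 5 | s
p | 5 | p | 5 | t
r | 1 | r | 1 | t
t | 2 | t | 2 | p
E2 result:
w | e | x | c | u
r | 1 | r | 1 | t
t | 2 | t | 2 | p
Witness: ('p', 5, 'p', 5, 't') appears 1× in E1 but 0× in E2.

no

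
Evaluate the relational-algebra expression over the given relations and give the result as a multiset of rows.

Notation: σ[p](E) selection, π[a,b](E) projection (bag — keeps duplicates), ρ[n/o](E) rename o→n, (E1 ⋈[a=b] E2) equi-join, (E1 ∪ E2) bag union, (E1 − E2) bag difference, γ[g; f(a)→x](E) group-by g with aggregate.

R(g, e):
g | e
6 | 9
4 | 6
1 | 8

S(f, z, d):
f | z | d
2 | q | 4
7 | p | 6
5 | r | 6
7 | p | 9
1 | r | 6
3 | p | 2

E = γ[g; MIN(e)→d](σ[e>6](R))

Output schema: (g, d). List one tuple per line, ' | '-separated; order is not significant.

Subexpression sizes:
  R → 3
  σ[e>6](R) → 2
  γ[g; MIN(e)→d](σ[e>6](R)) → 2

== RESULT ==
g | d
1 | 8
6 | 9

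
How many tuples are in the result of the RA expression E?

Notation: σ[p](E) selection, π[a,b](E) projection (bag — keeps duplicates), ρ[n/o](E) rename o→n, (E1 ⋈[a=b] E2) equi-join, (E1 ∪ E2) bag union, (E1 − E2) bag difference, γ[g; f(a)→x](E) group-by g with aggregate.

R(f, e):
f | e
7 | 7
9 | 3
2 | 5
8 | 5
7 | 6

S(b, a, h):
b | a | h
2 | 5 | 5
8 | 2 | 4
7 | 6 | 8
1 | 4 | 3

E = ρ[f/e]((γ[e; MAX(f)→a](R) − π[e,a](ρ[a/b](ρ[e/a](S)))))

Stepwise |·|:
  R → 5
  γ[e; MAX(f)→a](R) → 4
  S → 4
  ρ[e/a](S) → 4
  ρ[a/b](ρ[e/a](S)) → 4
  π[e,a](ρ[a/b](ρ[e/a](S))) → 4
  (γ[e; MAX(f)→a](R) − π[e,a](ρ[a/b](ρ[e/a](S)))) → 3
  ρ[f/e]((γ[e; MAX(f)→a](R) − π[e,a](ρ[a/b](ρ[e/a](S))))) → 3

|E| = 3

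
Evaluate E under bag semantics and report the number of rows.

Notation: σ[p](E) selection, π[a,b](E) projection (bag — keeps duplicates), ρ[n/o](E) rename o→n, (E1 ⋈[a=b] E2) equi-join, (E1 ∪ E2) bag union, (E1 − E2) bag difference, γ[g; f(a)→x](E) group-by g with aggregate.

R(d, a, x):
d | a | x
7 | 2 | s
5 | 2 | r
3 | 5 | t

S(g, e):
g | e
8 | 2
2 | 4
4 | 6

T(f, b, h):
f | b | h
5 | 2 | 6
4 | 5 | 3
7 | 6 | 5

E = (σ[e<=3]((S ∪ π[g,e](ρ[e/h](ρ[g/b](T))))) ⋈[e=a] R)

Subexpression sizes:
  S → 3
  T → 3
  ρ[g/b](T) → 3
  ρ[e/h](ρ[g/b](T)) → 3
  π[g,e](ρ[e/h](ρ[g/b](T))) → 3
  (S ∪ π[g,e](ρ[e/h](ρ[g/b](T)))) → 6
  σ[e<=3]((S ∪ π[g,e](ρ[e/h](ρ[g/b](T))))) → 2
  R → 3
  (σ[e<=3]((S ∪ π[g,e](ρ[e/h](ρ[g/b](T))))) ⋈[e=a] R) → 2

|E| = 2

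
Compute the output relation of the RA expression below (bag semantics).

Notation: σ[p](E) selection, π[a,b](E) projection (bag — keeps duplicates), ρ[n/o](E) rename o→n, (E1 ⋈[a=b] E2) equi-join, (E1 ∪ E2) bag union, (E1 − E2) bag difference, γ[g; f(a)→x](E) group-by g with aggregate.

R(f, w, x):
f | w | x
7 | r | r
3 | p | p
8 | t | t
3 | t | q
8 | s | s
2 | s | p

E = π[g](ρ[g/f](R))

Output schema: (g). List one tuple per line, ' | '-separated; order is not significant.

Per-node cardinality:
  R → 6
  ρ[g/f](R) → 6
  π[g](ρ[g/f](R)) → 6

== RESULT ==
g
2
3
3
7
8
8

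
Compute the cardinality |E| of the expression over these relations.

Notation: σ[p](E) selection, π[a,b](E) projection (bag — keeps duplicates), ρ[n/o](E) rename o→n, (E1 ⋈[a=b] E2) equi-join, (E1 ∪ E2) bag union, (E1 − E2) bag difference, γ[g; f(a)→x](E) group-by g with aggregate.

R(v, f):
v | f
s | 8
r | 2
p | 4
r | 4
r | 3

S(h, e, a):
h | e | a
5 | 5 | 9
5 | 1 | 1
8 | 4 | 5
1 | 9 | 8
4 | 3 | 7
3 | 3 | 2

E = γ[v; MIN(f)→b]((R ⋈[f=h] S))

Subexpression sizes:
  R → 5
  S → 6
  (R ⋈[f=h] S) → 4
  γ[v; MIN(f)→b]((R ⋈[f=h] S)) → 3

|E| = 3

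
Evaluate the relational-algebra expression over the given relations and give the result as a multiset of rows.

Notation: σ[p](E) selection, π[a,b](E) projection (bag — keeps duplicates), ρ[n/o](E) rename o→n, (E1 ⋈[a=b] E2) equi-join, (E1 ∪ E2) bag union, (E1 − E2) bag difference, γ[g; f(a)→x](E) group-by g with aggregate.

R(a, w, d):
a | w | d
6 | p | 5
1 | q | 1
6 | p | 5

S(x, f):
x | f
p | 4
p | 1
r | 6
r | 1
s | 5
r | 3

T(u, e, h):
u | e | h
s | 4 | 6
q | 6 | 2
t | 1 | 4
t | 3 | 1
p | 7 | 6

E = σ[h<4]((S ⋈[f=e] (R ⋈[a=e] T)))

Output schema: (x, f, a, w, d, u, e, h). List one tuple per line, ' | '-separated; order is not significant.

Row counts bottom-up:
  S → 6
  R → 3
  T → 5
  (R ⋈[a=e] T) → 3
  (S ⋈[f=e] (R ⋈[a=e] T)) → 4
  σ[h<4]((S ⋈[f=e] (R ⋈[a=e] T))) → 2

== RESULT ==
x | f | a | w | d | u | e | h
r | 6 | 6 | p | 5 | q | 6 | 2
r | 6 | 6 | p | 5 | q | 6 | 2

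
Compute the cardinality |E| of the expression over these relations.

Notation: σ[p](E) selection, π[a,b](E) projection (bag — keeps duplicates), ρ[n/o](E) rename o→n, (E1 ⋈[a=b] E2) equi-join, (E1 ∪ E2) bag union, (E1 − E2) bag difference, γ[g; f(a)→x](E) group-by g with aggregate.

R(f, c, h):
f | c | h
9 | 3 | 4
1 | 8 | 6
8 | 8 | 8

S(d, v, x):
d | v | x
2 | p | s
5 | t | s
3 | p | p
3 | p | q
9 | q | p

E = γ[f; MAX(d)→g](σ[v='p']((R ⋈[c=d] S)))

Subexpression sizes:
  R → 3
  S → 5
  (R ⋈[c=d] S) → 2
  σ[v='p']((R ⋈[c=d] S)) → 2
  γ[f; MAX(d)→g](σ[v='p']((R ⋈[c=d] S))) → 1

|E| = 1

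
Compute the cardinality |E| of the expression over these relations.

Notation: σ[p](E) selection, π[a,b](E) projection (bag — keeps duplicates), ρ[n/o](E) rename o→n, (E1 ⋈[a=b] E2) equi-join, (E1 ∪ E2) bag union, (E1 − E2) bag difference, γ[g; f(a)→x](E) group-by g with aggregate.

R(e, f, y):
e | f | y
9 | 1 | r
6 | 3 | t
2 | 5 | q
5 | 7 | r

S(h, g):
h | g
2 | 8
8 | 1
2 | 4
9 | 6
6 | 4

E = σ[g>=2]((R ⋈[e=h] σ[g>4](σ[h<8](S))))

Row counts bottom-up:
  R → 4
  S → 5
  σ[h<8](S) → 3
  σ[g>4](σ[h<8](S)) → 1
  (R ⋈[e=h] σ[g>4](σ[h<8](S))) → 1
  σ[g>=2]((R ⋈[e=h] σ[g>4](σ[h<8](S)))) → 1

|E| = 1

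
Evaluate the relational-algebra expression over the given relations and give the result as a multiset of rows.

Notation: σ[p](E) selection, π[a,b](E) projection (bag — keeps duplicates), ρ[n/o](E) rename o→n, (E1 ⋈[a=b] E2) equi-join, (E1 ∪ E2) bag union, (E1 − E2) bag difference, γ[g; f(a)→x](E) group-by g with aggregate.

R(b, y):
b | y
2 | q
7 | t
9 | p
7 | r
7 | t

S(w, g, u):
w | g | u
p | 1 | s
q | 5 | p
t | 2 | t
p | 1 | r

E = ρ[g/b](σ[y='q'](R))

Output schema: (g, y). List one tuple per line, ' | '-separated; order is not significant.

Per-node cardinality:
  R → 5
  σ[y='q'](R) → 1
  ρ[g/b](σ[y='q'](R)) → 1

== RESULT ==
g | y
2 | q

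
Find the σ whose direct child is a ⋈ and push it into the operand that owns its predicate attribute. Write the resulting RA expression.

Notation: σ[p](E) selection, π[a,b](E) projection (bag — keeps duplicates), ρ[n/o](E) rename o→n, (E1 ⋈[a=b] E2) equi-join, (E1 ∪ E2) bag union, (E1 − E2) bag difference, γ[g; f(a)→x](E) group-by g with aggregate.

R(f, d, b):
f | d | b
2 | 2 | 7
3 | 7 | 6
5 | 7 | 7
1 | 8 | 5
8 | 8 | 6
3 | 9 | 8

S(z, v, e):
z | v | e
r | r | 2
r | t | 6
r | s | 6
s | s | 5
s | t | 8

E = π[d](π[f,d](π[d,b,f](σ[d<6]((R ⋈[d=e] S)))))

σ filters on d, owned by the left side.
E' = π[d](π[f,d](π[d,b,f]((σ[d<6](R) ⋈[d=e] S))))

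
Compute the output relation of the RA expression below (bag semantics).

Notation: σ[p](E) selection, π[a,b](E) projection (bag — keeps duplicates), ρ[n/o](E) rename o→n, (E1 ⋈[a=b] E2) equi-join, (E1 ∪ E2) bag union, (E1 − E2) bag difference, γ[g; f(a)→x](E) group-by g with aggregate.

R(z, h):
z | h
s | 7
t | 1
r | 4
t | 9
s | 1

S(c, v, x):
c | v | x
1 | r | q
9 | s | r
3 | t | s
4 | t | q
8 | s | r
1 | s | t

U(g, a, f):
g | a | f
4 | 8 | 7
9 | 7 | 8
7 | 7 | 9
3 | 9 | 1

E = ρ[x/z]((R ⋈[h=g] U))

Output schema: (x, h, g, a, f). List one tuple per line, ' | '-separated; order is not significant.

Stepwise |·|:
  R → 5
  U → 4
  (R ⋈[h=g] U) → 3
  ρ[x/z]((R ⋈[h=g] U)) → 3

== RESULT ==
x | h | g | a | f
r | 4 | 4 | 8 | 7
s | 7 | 7 | 7 | 9
t | 9 | 9 | 7 | 8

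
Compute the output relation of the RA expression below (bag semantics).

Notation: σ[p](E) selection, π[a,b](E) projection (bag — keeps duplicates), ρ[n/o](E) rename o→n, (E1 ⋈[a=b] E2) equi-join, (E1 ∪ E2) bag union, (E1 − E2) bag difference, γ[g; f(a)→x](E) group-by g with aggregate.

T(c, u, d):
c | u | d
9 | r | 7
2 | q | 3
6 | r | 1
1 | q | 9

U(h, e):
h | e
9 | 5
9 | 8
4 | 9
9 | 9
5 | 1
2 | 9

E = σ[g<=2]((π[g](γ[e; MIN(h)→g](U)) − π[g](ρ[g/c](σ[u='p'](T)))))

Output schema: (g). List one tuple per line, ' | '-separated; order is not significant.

Subexpression sizes:
  U → 6
  γ[e; MIN(h)→g](U) → 4
  π[g](γ[e; MIN(h)→g](U)) → 4
  T → 4
  σ[u='p'](T) → 0
  ρ[g/c](σ[u='p'](T)) → 0
  π[g](ρ[g/c](σ[u='p'](T))) → 0
  (π[g](γ[e; MIN(h)→g](U)) − π[g](ρ[g/c](σ[u='p'](T)))) → 4
  σ[g<=2]((π[g](γ[e; MIN(h)→g](U)) − π[g](ρ[g/c](σ[u='p'](T))))) → 1

== RESULT ==
g
2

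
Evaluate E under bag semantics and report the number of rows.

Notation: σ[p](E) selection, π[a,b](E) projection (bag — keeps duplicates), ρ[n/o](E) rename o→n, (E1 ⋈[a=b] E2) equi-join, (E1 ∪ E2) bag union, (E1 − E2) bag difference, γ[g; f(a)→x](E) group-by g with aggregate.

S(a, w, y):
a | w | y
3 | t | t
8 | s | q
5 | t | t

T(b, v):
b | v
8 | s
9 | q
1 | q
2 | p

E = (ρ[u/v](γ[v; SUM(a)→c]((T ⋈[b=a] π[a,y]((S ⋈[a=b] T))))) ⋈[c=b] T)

Row counts bottom-up:
  T → 4
  S → 3
  T → 4
  (S ⋈[a=b] T) → 1
  π[a,y]((S ⋈[a=b] T)) → 1
  (T ⋈[b=a] π[a,y]((S ⋈[a=b] T))) → 1
  γ[v; SUM(a)→c]((T ⋈[b=a] π[a,y]((S ⋈[a=b] T)))) → 1
  ρ[u/v](γ[v; SUM(a)→c]((T ⋈[b=a] π[a,y]((S ⋈[a=b] T))))) → 1
  T → 4
  (ρ[u/v](γ[v; SUM(a)→c]((T ⋈[b=a] π[a,y]((S ⋈[a=b] T))))) ⋈[c=b] T) → 1

|E| = 1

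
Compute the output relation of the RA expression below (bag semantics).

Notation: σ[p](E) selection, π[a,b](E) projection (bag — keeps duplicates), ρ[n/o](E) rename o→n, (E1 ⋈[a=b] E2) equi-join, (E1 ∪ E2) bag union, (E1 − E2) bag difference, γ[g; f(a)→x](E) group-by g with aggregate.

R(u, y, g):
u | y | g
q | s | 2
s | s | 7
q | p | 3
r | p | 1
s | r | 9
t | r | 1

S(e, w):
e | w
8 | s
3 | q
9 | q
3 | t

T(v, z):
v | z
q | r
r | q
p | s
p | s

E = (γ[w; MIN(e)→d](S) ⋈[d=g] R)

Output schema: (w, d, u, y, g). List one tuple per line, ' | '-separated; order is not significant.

Per-node cardinality:
  S → 4
  γ[w; MIN(e)→d](S) → 3
  R → 6
  (γ[w; MIN(e)→d](S) ⋈[d=g] R) → 2

== RESULT ==
w | d | u | y | g
q | 3 | q | p | 3
t | 3 | q | p | 3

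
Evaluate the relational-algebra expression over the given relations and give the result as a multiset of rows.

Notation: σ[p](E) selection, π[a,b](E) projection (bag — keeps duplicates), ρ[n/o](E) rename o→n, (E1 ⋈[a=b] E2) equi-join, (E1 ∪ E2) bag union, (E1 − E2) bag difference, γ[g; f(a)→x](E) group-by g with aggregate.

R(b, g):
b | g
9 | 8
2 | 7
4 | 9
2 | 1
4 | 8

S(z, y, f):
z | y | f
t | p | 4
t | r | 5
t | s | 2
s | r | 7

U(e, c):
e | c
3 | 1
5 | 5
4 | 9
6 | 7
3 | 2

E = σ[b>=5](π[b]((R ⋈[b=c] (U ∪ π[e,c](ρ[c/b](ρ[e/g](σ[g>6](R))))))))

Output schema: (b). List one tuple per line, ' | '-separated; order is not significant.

Row counts bottom-up:
  R → 5
  U → 5
  R → 5
  σ[g>6](R) → 4
  ρ[e/g](σ[g>6](R)) → 4
  ρ[c/b](ρ[e/g](σ[g>6](R))) → 4
  π[e,c](ρ[c/b](ρ[e/g](σ[g>6](R)))) → 4
  (U ∪ π[e,c](ρ[c/b](ρ[e/g](σ[g>6](R))))) → 9
  (R ⋈[b=c] (U ∪ π[e,c](ρ[c/b](ρ[e/g](σ[g>6](R)))))) → 10
  π[b]((R ⋈[b=c] (U ∪ π[e,c](ρ[c/b](ρ[e/g](σ[g>6](R))))))) → 10
  σ[b>=5](π[b]((R ⋈[b=c] (U ∪ π[e,c](ρ[c/b](ρ[e/g](σ[g>6](R)))))))) → 2

== RESULT ==
b
9
9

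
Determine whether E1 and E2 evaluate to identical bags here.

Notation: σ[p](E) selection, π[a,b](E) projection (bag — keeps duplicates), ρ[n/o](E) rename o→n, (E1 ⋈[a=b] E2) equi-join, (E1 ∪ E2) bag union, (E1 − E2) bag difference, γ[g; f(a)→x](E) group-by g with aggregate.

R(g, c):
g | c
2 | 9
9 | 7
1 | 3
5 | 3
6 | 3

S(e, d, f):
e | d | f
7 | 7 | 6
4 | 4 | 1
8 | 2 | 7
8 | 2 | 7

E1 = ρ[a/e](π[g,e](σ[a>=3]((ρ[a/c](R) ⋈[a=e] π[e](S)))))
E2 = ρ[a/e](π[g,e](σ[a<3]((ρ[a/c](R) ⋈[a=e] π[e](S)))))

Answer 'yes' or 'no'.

E1 per-node cardinality:
  R → 5
  ρ[a/c](R) → 5
  S → 4
  π[e](S) → 4
  (ρ[a/c](R) ⋈[a=e] π[e](S)) → 1
  σ[a>=3]((ρ[a/c](R) ⋈[a=e] π[e](S))) → 1
  π[g,e](σ[a>=3]((ρ[a/c](R) ⋈[a=e] π[e](S)))) → 1
  ρ[a/e](π[g,e](σ[a>=3]((ρ[a/c](R) ⋈[a=e] π[e](S))))) → 1
E2 per-node cardinality:
  R → 5
  ρ[a/c](R) → 5
  S → 4
  π[e](S) → 4
  (ρ[a/c](R) ⋈[a=e] π[e](S)) → 1
  σ[a<3]((ρ[a/c](R) ⋈[a=e] π[e](S))) → 0
  π[g,e](σ[a<3]((ρ[a/c](R) ⋈[a=e] π[e](S)))) → 0
  ρ[a/e](π[g,e](σ[a<3]((ρ[a/c](R) ⋈[a=e] π[e](S))))) → 0

E1 result:
g | a
9 | 7
E2 result:
g | a
(0 rows)
Witness: (9, 7) appears 1× in E1 but 0× in E2.

no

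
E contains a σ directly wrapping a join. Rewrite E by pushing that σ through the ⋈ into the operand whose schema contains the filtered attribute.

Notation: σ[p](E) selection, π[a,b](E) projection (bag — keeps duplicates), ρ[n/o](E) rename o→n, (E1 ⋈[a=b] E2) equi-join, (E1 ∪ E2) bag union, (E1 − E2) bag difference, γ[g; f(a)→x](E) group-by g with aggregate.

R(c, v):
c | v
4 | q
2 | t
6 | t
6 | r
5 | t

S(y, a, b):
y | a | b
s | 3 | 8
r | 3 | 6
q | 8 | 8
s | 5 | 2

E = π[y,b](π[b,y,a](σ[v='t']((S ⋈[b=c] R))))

σ filters on v, owned by the right side.
E' = π[y,b](π[b,y,a]((S ⋈[b=c] σ[v='t'](R))))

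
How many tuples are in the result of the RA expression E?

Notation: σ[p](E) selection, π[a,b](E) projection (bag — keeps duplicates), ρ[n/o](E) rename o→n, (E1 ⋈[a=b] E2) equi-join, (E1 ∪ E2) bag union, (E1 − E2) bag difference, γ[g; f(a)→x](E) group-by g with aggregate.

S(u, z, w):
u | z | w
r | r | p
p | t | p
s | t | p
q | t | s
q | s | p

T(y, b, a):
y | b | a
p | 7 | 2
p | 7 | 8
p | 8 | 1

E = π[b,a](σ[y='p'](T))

Per-node cardinality:
  T → 3
  σ[y='p'](T) → 3
  π[b,a](σ[y='p'](T)) → 3

|E| = 3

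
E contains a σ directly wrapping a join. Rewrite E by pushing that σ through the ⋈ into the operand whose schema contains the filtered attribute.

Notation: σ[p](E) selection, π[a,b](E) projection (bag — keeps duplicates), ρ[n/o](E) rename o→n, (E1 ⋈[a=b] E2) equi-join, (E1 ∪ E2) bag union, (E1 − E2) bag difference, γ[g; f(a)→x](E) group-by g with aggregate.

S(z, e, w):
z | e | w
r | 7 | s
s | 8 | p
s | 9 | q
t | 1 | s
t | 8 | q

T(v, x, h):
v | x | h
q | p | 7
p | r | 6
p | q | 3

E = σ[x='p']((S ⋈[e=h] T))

σ filters on x, owned by the right side.
E' = (S ⋈[e=h] σ[x='p'](T))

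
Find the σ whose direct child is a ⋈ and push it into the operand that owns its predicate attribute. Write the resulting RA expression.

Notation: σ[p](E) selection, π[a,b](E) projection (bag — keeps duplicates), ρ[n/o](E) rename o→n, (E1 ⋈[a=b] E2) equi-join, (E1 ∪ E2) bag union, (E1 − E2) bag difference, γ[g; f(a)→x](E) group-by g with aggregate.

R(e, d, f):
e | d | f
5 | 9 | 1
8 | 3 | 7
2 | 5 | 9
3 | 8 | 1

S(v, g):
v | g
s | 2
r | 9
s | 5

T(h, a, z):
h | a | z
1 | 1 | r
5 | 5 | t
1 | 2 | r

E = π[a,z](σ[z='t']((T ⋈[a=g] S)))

σ filters on z, owned by the left side.
E' = π[a,z]((σ[z='t'](T) ⋈[a=g] S))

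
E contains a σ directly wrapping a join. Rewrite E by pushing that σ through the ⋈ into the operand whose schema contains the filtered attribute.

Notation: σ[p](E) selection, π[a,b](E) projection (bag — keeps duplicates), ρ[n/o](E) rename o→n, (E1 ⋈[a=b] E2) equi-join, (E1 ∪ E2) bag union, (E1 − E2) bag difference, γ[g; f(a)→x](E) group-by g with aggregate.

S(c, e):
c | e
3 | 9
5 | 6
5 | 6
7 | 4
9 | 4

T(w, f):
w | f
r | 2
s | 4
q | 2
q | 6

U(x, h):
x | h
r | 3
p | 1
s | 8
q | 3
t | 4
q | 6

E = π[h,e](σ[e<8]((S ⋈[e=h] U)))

σ filters on e, owned by the left side.
E' = π[h,e]((σ[e<8](S) ⋈[e=h] U))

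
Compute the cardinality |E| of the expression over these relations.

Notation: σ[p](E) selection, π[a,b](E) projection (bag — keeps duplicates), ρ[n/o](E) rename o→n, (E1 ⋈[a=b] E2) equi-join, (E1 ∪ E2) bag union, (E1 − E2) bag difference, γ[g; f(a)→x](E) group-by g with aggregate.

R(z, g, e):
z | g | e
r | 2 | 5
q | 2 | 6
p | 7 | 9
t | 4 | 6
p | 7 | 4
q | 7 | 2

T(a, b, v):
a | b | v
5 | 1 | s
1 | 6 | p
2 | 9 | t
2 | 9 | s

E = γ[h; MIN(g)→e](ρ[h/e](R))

Stepwise |·|:
  R → 6
  ρ[h/e](R) → 6
  γ[h; MIN(g)→e](ρ[h/e](R)) → 5

|E| = 5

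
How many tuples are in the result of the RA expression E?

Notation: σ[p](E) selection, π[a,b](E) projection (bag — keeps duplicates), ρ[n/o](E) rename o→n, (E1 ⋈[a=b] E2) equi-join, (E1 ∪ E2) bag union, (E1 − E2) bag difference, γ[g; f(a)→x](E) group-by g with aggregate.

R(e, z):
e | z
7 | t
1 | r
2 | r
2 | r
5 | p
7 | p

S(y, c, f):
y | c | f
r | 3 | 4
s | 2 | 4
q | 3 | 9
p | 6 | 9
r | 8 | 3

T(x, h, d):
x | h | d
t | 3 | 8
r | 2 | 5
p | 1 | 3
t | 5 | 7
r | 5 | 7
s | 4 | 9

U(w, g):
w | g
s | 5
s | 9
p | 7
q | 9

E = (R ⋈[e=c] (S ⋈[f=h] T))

Row counts bottom-up:
  R → 6
  S → 5
  T → 6
  (S ⋈[f=h] T) → 3
  (R ⋈[e=c] (S ⋈[f=h] T)) → 2

|E| = 2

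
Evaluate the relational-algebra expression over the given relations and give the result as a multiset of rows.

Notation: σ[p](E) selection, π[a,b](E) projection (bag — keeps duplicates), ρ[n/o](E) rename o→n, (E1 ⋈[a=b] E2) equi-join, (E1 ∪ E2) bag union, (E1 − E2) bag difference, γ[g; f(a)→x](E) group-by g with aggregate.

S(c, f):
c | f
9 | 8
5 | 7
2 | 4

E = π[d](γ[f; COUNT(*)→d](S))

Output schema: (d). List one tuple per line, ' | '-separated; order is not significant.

Row counts bottom-up:
  S → 3
  γ[f; COUNT(*)→d](S) → 3
  π[d](γ[f; COUNT(*)→d](S)) → 3

== RESULT ==
d
1
1
1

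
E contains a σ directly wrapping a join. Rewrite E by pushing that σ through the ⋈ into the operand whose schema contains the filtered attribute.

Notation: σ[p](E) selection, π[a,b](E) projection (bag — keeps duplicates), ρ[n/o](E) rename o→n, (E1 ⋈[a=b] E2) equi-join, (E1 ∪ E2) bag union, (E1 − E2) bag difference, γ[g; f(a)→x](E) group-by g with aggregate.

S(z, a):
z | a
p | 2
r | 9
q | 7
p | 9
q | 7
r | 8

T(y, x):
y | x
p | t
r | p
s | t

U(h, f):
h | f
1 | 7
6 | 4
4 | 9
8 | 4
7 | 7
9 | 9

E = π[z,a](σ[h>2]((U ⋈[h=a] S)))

σ filters on h, owned by the left side.
E' = π[z,a]((σ[h>2](U) ⋈[h=a] S))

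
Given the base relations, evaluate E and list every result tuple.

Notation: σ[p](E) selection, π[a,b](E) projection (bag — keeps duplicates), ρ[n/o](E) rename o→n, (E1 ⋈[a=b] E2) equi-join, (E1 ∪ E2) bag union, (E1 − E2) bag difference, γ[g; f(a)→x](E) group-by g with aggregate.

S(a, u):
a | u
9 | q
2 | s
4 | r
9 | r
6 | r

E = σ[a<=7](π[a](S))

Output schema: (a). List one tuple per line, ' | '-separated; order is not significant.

Row counts bottom-up:
  S → 5
  π[a](S) → 5
  σ[a<=7](π[a](S)) → 3

== RESULT ==
a
2
4
6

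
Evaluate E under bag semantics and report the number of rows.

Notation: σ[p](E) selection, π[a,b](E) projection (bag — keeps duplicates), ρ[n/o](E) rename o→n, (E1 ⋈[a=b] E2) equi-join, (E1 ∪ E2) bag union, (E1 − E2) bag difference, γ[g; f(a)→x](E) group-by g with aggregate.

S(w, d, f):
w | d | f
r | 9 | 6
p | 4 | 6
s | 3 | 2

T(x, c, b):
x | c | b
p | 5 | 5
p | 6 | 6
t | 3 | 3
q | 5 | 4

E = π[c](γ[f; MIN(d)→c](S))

Row counts bottom-up:
  S → 3
  γ[f; MIN(d)→c](S) → 2
  π[c](γ[f; MIN(d)→c](S)) → 2

|E| = 2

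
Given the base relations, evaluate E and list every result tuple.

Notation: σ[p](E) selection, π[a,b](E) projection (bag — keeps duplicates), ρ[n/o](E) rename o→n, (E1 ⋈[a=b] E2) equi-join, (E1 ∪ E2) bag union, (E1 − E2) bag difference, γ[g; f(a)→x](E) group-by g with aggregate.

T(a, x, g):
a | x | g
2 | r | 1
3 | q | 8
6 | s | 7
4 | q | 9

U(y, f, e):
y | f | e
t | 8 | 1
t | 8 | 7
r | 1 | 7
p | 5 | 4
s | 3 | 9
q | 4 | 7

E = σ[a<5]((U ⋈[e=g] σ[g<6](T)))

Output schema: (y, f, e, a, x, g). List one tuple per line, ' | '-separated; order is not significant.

Row counts bottom-up:
  U → 6
  T → 4
  σ[g<6](T) → 1
  (U ⋈[e=g] σ[g<6](T)) → 1
  σ[a<5]((U ⋈[e=g] σ[g<6](T))) → 1

== RESULT ==
y | f | e | a | x | g
t | 8 | 1 | 2 | r | 1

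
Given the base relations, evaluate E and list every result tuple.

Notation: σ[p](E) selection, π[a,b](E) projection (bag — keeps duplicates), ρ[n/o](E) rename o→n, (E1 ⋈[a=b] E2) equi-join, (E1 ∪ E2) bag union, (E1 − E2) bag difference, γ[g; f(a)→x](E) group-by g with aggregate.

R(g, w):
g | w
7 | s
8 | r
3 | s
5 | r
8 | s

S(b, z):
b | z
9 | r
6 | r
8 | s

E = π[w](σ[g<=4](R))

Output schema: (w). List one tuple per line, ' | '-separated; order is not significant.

Subexpression sizes:
  R → 5
  σ[g<=4](R) → 1
  π[w](σ[g<=4](R)) → 1

== RESULT ==
w
s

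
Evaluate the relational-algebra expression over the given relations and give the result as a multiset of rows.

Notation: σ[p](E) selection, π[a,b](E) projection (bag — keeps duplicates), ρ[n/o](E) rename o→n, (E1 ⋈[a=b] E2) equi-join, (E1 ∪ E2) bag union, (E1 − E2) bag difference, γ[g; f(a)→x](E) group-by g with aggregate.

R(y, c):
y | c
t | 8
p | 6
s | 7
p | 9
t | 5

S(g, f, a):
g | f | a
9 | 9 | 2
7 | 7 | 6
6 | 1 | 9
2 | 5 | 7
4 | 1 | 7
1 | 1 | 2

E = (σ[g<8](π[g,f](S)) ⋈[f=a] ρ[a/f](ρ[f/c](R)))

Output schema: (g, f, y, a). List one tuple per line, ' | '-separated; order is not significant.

Per-node cardinality:
  S → 6
  π[g,f](S) → 6
  σ[g<8](π[g,f](S)) → 5
  R → 5
  ρ[f/c](R) → 5
  ρ[a/f](ρ[f/c](R)) → 5
  (σ[g<8](π[g,f](S)) ⋈[f=a] ρ[a/f](ρ[f/c](R))) → 2

== RESULT ==
g | f | y | a
2 | 5 | t | 5
7 | 7 | s | 7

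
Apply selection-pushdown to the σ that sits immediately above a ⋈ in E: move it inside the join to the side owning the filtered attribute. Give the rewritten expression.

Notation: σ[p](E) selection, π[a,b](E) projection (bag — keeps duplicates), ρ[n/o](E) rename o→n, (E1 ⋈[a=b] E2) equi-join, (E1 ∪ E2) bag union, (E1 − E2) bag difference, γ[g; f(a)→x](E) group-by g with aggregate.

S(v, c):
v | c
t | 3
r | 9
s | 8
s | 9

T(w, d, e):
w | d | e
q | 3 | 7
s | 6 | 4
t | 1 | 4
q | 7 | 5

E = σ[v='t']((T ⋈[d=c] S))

σ filters on v, owned by the right side.
E' = (T ⋈[d=c] σ[v='t'](S))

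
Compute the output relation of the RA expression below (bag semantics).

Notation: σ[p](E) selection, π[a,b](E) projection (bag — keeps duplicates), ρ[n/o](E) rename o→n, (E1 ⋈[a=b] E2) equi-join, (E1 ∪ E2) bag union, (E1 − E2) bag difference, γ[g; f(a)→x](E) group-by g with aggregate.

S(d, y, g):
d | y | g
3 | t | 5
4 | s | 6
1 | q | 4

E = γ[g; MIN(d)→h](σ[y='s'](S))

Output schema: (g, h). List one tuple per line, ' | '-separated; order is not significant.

Per-node cardinality:
  S → 3
  σ[y='s'](S) → 1
  γ[g; MIN(d)→h](σ[y='s'](S)) → 1

== RESULT ==
g | h
6 | 4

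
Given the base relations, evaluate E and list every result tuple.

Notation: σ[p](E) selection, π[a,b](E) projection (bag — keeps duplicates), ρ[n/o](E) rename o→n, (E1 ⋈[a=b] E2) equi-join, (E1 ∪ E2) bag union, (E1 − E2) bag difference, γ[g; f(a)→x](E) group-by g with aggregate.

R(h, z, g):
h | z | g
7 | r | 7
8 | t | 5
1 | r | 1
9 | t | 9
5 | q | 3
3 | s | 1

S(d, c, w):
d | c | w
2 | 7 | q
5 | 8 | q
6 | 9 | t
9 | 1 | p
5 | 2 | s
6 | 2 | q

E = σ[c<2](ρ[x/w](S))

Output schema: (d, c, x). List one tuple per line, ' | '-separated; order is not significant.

Subexpression sizes:
  S → 6
  ρ[x/w](S) → 6
  σ[c<2](ρ[x/w](S)) → 1

== RESULT ==
d | c | x
9 | 1 | p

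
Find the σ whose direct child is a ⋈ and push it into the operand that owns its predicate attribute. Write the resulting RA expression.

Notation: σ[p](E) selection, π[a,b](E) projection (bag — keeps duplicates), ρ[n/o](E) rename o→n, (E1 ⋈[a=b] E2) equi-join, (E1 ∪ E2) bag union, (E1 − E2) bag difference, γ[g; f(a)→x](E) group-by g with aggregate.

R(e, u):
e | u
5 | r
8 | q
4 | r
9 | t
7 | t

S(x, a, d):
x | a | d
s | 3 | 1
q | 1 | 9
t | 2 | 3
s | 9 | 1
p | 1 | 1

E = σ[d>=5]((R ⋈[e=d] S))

σ filters on d, owned by the right side.
E' = (R ⋈[e=d] σ[d>=5](S))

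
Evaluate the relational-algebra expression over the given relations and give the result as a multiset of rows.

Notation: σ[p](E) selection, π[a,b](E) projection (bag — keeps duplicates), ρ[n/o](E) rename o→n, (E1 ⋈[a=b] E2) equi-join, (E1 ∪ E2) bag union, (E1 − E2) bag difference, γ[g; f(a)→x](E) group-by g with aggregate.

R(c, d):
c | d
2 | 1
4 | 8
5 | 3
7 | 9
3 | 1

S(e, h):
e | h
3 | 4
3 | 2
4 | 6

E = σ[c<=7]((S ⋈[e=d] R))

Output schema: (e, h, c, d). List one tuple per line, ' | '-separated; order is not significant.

Subexpression sizes:
  S → 3
  R → 5
  (S ⋈[e=d] R) → 2
  σ[c<=7]((S ⋈[e=d] R)) → 2

== RESULT ==
e | h | c | d
3 | 2 | 5 | 3
3 | 4 | 5 | 3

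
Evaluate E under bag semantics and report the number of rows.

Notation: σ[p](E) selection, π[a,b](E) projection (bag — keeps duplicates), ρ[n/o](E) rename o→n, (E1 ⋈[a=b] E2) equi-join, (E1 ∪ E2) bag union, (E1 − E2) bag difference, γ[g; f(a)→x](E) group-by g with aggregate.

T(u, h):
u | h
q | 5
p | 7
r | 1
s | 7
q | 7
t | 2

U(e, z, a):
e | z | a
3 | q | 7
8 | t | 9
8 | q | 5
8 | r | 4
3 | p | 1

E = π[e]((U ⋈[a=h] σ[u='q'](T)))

Subexpression sizes:
  U → 5
  T → 6
  σ[u='q'](T) → 2
  (U ⋈[a=h] σ[u='q'](T)) → 2
  π[e]((U ⋈[a=h] σ[u='q'](T))) → 2

|E| = 2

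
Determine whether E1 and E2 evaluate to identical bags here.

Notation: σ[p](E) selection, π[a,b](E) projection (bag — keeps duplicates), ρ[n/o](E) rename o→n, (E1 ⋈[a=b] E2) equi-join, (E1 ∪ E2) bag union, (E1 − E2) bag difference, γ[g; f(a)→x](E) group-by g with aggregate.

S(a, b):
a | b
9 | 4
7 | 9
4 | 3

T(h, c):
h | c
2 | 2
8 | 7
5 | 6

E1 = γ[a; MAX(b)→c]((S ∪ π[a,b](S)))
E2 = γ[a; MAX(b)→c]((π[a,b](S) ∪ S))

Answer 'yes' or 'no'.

E1 per-node cardinality:
  S → 3
  S → 3
  π[a,b](S) → 3
  (S ∪ π[a,b](S)) → 6
  γ[a; MAX(b)→c]((S ∪ π[a,b](S))) → 3
E2 per-node cardinality:
  S → 3
  π[a,b](S) → 3
  S → 3
  (π[a,b](S) ∪ S) → 6
  γ[a; MAX(b)→c]((π[a,b](S) ∪ S)) → 3

E1 and E2 produce the same multiset:
a | c
4 | 3
7 | 9
9 | 4

yes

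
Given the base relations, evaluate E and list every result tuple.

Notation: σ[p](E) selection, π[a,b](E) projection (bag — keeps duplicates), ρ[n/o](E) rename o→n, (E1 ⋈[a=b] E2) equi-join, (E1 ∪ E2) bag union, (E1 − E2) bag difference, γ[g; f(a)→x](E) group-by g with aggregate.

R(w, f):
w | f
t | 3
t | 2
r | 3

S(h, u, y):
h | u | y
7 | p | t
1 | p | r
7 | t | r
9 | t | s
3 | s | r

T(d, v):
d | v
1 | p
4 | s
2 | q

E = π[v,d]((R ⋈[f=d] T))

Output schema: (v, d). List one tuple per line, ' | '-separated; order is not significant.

Stepwise |·|:
  R → 3
  T → 3
  (R ⋈[f=d] T) → 1
  π[v,d]((R ⋈[f=d] T)) → 1

== RESULT ==
v | d
q | 2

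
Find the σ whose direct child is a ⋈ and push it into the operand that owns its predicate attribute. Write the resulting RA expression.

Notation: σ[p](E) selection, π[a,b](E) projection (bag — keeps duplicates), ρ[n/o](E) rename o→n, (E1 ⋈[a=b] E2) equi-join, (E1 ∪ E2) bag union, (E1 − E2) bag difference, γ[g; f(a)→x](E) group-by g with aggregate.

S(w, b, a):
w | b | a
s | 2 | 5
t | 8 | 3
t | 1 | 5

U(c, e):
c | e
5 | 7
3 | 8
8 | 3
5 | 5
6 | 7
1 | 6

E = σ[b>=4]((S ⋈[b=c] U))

σ filters on b, owned by the left side.
E' = (σ[b>=4](S) ⋈[b=c] U)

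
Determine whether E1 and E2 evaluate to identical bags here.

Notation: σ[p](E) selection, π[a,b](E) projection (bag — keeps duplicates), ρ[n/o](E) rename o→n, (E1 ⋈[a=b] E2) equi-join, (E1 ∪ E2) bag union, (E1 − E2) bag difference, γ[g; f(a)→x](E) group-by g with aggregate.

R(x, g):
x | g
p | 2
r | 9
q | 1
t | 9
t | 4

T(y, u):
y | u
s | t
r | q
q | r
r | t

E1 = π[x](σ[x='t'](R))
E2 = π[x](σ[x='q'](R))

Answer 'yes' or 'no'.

E1 subexpression sizes:
  R → 5
  σ[x='t'](R) → 2
  π[x](σ[x='t'](R)) → 2
E2 subexpression sizes:
  R → 5
  σ[x='q'](R) → 1
  π[x](σ[x='q'](R)) → 1

E1 result:
x
t
t
E2 result:
x
q
Witness: ('t',) appears 2× in E1 but 0× in E2.

no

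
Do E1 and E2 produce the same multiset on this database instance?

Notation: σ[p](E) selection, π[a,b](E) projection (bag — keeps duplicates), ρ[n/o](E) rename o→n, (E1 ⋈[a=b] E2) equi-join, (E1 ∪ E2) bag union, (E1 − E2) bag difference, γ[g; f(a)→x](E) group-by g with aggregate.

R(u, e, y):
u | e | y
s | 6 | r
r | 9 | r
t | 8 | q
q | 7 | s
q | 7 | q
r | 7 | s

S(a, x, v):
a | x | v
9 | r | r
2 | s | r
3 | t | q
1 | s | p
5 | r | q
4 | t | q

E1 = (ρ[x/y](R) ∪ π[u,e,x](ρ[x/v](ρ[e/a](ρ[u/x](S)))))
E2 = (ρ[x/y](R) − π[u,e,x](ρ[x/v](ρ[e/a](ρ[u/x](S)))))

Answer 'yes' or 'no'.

E1 per-node cardinality:
  R → 6
  ρ[x/y](R) → 6
  S → 6
  ρ[u/x](S) → 6
  ρ[e/a](ρ[u/x](S)) → 6
  ρ[x/v](ρ[e/a](ρ[u/x](S))) → 6
  π[u,e,x](ρ[x/v](ρ[e/a](ρ[u/x](S)))) → 6
  (ρ[x/y](R) ∪ π[u,e,x](ρ[x/v](ρ[e/a](ρ[u/x](S))))) → 12
E2 per-node cardinality:
  R → 6
  ρ[x/y](R) → 6
  S → 6
  ρ[u/x](S) → 6
  ρ[e/a](ρ[u/x](S)) → 6
  ρ[x/v](ρ[e/a](ρ[u/x](S))) → 6
  π[u,e,x](ρ[x/v](ρ[e/a](ρ[u/x](S)))) → 6
  (ρ[x/y](R) − π[u,e,x](ρ[x/v](ρ[e/a](ρ[u/x](S))))) → 5

E1 result:
u | e | x
q | 7 | q
q | 7 | s
r | 5 | q
r | 7 | s
r | 9 | r
r | 9 | r
s | 1 | p
s | 2 | r
s | 6 | r
t | 3 | q
t | 4 | q
t | 8 | q
E2 result:
u | e | x
q | 7 | q
q | 7 | s
r | 7 | s
s | 6 | r
t | 8 | q
Witness: ('s', 1, 'p') appears 1× in E1 but 0× in E2.

no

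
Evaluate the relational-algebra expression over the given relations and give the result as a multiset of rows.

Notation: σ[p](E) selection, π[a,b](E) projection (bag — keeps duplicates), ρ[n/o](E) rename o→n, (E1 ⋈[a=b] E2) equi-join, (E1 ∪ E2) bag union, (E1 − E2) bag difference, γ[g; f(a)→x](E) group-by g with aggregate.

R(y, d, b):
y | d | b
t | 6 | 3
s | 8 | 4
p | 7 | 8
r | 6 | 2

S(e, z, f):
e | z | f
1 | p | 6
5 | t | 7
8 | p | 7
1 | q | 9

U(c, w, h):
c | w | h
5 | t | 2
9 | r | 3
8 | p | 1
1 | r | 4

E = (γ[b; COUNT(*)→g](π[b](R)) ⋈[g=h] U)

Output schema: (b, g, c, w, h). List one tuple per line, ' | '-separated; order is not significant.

Stepwise |·|:
  R → 4
  π[b](R) → 4
  γ[b; COUNT(*)→g](π[b](R)) → 4
  U → 4
  (γ[b; COUNT(*)→g](π[b](R)) ⋈[g=h] U) → 4

== RESULT ==
b | g | c | w | h
2 | 1 | 8 | p | 1
3 | 1 | 8 | p | 1
4 | 1 | 8 | p | 1
8 | 1 | 8 | p | 1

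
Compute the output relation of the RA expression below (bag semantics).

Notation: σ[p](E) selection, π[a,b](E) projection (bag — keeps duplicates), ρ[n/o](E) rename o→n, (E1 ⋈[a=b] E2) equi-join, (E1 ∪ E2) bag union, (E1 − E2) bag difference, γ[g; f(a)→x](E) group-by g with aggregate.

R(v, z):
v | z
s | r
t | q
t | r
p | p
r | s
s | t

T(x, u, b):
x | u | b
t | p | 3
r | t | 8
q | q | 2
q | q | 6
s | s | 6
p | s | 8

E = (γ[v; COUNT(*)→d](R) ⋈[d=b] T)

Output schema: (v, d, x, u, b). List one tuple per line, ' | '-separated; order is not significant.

Row counts bottom-up:
  R → 6
  γ[v; COUNT(*)→d](R) → 4
  T → 6
  (γ[v; COUNT(*)→d](R) ⋈[d=b] T) → 2

== RESULT ==
v | d | x | u | b
s | 2 | q | q | 2
t | 2 | q | q | 2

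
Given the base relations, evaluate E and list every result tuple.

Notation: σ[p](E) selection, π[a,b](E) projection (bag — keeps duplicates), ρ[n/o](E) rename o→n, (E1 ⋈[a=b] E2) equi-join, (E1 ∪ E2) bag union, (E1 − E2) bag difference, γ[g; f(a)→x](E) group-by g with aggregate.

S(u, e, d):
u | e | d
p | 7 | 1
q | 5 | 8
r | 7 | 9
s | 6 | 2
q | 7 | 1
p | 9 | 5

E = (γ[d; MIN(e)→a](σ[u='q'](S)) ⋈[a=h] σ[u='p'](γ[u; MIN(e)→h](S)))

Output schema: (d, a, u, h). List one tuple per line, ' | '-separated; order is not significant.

Per-node cardinality:
  S → 6
  σ[u='q'](S) → 2
  γ[d; MIN(e)→a](σ[u='q'](S)) → 2
  S → 6
  γ[u; MIN(e)→h](S) → 4
  σ[u='p'](γ[u; MIN(e)→h](S)) → 1
  (γ[d; MIN(e)→a](σ[u='q'](S)) ⋈[a=h] σ[u='p'](γ[u; MIN(e)→h](S))) → 1

== RESULT ==
d | a | u | h
1 | 7 | p | 7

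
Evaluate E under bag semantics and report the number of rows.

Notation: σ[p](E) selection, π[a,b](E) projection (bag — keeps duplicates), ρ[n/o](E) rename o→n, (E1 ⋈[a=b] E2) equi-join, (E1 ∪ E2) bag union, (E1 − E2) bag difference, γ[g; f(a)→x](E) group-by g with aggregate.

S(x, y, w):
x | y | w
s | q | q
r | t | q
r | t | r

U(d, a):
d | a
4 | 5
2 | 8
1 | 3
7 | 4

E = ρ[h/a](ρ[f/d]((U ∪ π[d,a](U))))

Stepwise |·|:
  U → 4
  U → 4
  π[d,a](U) → 4
  (U ∪ π[d,a](U)) → 8
  ρ[f/d]((U ∪ π[d,a](U))) → 8
  ρ[h/a](ρ[f/d]((U ∪ π[d,a](U)))) → 8

|E| = 8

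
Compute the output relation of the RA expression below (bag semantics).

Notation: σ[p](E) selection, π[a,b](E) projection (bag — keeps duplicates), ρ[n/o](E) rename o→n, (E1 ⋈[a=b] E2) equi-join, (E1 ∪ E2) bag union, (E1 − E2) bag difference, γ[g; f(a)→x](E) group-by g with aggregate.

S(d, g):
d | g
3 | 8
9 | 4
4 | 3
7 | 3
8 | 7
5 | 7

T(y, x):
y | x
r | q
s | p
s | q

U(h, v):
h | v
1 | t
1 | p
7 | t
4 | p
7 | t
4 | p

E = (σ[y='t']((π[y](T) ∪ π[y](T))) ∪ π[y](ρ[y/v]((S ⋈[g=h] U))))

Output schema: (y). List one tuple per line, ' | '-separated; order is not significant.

Row counts bottom-up:
  T → 3
  π[y](T) → 3
  T → 3
  π[y](T) → 3
  (π[y](T) ∪ π[y](T)) → 6
  σ[y='t']((π[y](T) ∪ π[y](T))) → 0
  S → 6
  U → 6
  (S ⋈[g=h] U) → 6
  ρ[y/v]((S ⋈[g=h] U)) → 6
  π[y](ρ[y/v]((S ⋈[g=h] U))) → 6
  (σ[y='t']((π[y](T) ∪ π[y](T))) ∪ π[y](ρ[y/v]((S ⋈[g=h] U)))) → 6

== RESULT ==
y
p
p
t
t
t
t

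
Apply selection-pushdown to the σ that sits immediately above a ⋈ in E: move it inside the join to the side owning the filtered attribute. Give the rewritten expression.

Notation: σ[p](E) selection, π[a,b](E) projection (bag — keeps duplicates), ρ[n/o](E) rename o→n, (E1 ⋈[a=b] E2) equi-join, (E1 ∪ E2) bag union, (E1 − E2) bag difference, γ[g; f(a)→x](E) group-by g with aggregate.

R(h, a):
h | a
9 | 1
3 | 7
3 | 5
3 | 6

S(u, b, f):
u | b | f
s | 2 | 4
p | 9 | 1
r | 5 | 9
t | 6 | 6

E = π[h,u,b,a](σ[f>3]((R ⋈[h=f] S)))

σ filters on f, owned by the right side.
E' = π[h,u,b,a]((R ⋈[h=f] σ[f>3](S)))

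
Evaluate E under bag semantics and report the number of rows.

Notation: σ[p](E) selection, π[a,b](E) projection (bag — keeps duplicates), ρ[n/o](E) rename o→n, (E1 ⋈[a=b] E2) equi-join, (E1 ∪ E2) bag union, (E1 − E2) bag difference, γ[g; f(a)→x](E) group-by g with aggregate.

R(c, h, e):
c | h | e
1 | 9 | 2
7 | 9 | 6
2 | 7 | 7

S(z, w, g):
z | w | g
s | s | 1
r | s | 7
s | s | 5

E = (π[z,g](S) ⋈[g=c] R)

Subexpression sizes:
  S → 3
  π[z,g](S) → 3
  R → 3
  (π[z,g](S) ⋈[g=c] R) → 2

|E| = 2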